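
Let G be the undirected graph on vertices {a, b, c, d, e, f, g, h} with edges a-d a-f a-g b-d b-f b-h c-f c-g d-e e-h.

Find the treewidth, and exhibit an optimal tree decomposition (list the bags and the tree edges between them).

The largest bag has 3 vertices, giving width 2; this decomposition certifies tw(G) ≤ 2. The edges c–g–a–f–c form a cycle, so G is not a tree and its treewidth is at least 2. Hence tw(G) = 2 exactly.

Treewidth 2.
Bags: B1 = {c, f, g}  B2 = {a, f, g}  B3 = {a, b, f}  B4 = {a, b, d}  B5 = {b, d, h}  B6 = {d, e, h}
Tree: B1–B2, B2–B3, B3–B4, B4–B5, B5–B6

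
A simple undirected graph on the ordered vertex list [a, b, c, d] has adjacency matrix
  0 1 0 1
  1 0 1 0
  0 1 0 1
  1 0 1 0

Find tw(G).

A width-2 tree decomposition is:
Bags: B1 = {a, b, d}  B2 = {b, c, d}
Tree: B1–B2
Each bag holds 3 vertices, so the decomposition has width 2, which upper-bounds the treewidth. Since d–a–b–c–d is a cycle in G, G is not acyclic. Forests are exactly the graphs of treewidth ≤ 1, so tw(G) ≥ 2. Hence tw(G) = 2 exactly.

2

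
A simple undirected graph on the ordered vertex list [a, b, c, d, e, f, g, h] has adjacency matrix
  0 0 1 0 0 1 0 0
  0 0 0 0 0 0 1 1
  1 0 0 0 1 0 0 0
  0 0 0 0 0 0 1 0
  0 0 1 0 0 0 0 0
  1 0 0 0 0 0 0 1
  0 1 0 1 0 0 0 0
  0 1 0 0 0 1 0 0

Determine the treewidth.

A width-1 tree decomposition is:
Bags: B1 = {d, g}  B2 = {b, g}  B3 = {b, h}  B4 = {f, h}  B5 = {a, f}  B6 = {a, c}  B7 = {c, e}
Tree: B1–B2, B2–B3, B3–B4, B4–B5, B5–B6, B6–B7
Every bag has size at most 2, so the width is 2 − 1 = 1 and tw(G) ≤ 1. Any graph with an edge has treewidth ≥ 1, and G has the edge d–g. Combining the bounds, tw(G) = 1.

1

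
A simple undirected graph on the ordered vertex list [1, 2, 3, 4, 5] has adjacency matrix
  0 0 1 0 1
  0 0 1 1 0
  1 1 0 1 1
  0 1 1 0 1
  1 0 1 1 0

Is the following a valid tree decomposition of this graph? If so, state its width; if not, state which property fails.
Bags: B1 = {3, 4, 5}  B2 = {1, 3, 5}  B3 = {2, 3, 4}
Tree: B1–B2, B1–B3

Yes; width 2.

Checking the three conditions: (i) the bags cover all of {1, 2, 3, 4, 5}; (ii) for each edge, some bag contains both endpoints; (iii) the bags containing any fixed vertex form a subtree. All hold, so the decomposition is valid with width 3 − 1 = 2.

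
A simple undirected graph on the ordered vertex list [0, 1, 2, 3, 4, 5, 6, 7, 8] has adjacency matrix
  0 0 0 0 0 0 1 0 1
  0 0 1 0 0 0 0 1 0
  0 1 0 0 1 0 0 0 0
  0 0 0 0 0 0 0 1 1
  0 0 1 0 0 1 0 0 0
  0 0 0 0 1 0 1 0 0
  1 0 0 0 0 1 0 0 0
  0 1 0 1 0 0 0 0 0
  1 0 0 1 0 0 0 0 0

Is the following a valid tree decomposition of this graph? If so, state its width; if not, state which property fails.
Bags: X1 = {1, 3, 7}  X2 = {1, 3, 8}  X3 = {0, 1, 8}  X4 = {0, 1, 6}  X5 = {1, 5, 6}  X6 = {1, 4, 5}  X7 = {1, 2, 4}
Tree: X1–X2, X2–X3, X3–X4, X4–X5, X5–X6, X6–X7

Checking the three conditions: (i) the bags cover all of {0, 1, 2, 3, 4, 5, 6, 7, 8}; (ii) for each edge, some bag contains both endpoints; (iii) the bags containing any fixed vertex form a subtree. All hold, so the decomposition is valid with width 3 − 1 = 2.

Yes; width 2.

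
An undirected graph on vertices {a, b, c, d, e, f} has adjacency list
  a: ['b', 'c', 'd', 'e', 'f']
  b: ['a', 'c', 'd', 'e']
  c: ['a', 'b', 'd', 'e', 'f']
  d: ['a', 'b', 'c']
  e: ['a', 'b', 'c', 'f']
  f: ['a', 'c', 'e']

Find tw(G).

A width-3 tree decomposition is:
Bags: B1 = {a, b, c, d}  B2 = {a, b, c, e}  B3 = {a, c, e, f}
Tree: B1–B2, B2–B3
The largest bag has 4 vertices, giving width 3; this decomposition certifies tw(G) ≤ 3. For the lower bound, the 4 vertices {a, b, c, d} are pairwise adjacent, and any tree decomposition puts a clique entirely inside one bag — forcing width ≥ 3. Combining the bounds, tw(G) = 3.

3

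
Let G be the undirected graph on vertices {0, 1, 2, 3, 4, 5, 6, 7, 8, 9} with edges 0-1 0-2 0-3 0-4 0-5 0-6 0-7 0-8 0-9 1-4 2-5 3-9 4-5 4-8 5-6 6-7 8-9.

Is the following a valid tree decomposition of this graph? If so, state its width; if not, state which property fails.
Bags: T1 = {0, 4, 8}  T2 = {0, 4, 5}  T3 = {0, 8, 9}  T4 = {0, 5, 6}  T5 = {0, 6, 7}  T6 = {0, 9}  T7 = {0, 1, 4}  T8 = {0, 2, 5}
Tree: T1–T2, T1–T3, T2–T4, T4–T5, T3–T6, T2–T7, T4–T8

A tree decomposition must satisfy three properties: every vertex lies in some bag; for every edge, both endpoints lie together in some bag; and for every vertex, the bags containing it form a connected subtree. Here vertex 3 appears in no bag, so the decomposition is invalid.

No — vertex 3 appears in no bag.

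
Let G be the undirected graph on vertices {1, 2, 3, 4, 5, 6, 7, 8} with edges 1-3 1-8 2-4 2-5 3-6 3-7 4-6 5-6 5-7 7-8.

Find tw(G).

A width-2 tree decomposition is:
Bags: B1 = {1, 3, 8}  B2 = {3, 7, 8}  B3 = {3, 6, 7}  B4 = {5, 6, 7}  B5 = {4, 5, 6}  B6 = {2, 4, 5}
Tree: B1–B2, B2–B3, B3–B4, B4–B5, B5–B6
Every bag has size at most 3, so the width is 3 − 1 = 2 and tw(G) ≤ 2. Since 1–8–7–3–1 is a cycle in G, G is not acyclic. Forests are exactly the graphs of treewidth ≤ 1, so tw(G) ≥ 2. Therefore the treewidth is 2.

2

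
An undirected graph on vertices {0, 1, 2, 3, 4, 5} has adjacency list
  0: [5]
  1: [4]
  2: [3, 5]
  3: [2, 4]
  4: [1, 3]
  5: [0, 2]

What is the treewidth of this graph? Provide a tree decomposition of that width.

Treewidth 1.
Bags: B1 = {1, 4}  B2 = {3, 4}  B3 = {2, 3}  B4 = {2, 5}  B5 = {0, 5}
Tree: B1–B2, B2–B3, B3–B4, B4–B5

Each bag holds 2 vertices, so the decomposition has width 1, which upper-bounds the treewidth. G has an edge, so its treewidth is at least 1. Hence tw(G) = 1 exactly.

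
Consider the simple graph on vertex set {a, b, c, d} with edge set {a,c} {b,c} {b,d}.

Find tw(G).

A width-1 tree decomposition is:
Bags: B1 = {a, c}  B2 = {b, c}  B3 = {b, d}
Tree: B1–B2, B2–B3
The largest bag has 2 vertices, giving width 1; this decomposition certifies tw(G) ≤ 1. Since G has at least one edge (e.g. a–c), it is not an edgeless graph, so tw(G) ≥ 1. Therefore the treewidth is 1.

1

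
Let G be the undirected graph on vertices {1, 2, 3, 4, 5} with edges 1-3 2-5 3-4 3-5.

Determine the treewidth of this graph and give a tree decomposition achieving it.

The largest bag has 2 vertices, giving width 1; this decomposition certifies tw(G) ≤ 1. Since G has at least one edge (e.g. 5–3), it is not an edgeless graph, so tw(G) ≥ 1. The upper and lower bounds meet at 1, so that is the treewidth.

Treewidth 1.
One such decomposition:
Bags: B1 = {3, 5}  B2 = {3, 4}  B3 = {2, 5}  B4 = {1, 3}
Tree: B1–B2, B1–B3, B1–B4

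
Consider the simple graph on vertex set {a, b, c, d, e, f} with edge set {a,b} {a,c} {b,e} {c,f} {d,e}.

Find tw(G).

1

A width-1 tree decomposition is:
Bags: B1 = {d, e}  B2 = {b, e}  B3 = {a, b}  B4 = {a, c}  B5 = {c, f}
Tree: B1–B2, B2–B3, B3–B4, B4–B5
The largest bag has 2 vertices, giving width 1; this decomposition certifies tw(G) ≤ 1. Any graph with an edge has treewidth ≥ 1, and G has the edge d–e. Combining the bounds, tw(G) = 1.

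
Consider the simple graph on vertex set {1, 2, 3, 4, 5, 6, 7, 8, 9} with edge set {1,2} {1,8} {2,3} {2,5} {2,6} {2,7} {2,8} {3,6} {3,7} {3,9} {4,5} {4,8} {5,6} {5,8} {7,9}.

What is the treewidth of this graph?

A width-2 tree decomposition is:
Bags: B1 = {2, 5, 6}  B2 = {2, 3, 6}  B3 = {2, 3, 7}  B4 = {2, 5, 8}  B5 = {1, 2, 8}  B6 = {3, 7, 9}  B7 = {4, 5, 8}
Tree: B1–B2, B2–B3, B1–B4, B4–B5, B3–B6, B4–B7
Every bag has size at most 3, so the width is 3 − 1 = 2 and tw(G) ≤ 2. Conversely, {3, 7, 9} is a clique of size 3, and the vertices of any clique must share a bag in every tree decomposition; so some bag has ≥ 3 vertices and tw(G) ≥ 2. Hence tw(G) = 2 exactly.

2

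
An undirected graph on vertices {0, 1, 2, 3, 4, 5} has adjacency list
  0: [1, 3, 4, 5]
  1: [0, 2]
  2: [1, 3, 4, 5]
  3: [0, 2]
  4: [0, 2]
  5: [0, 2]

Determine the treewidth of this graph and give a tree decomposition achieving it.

Each bag holds 3 vertices, so the decomposition has width 2, which upper-bounds the treewidth. Since 2–1–0–4–2 is a cycle in G, G is not acyclic. Forests are exactly the graphs of treewidth ≤ 1, so tw(G) ≥ 2. Combining the bounds, tw(G) = 2.

Treewidth 2.
One optimal decomposition is:
Bags: B1 = {0, 1, 2}  B2 = {0, 2, 4}  B3 = {0, 2, 3}  B4 = {0, 2, 5}
Tree: B1–B2, B2–B3, B3–B4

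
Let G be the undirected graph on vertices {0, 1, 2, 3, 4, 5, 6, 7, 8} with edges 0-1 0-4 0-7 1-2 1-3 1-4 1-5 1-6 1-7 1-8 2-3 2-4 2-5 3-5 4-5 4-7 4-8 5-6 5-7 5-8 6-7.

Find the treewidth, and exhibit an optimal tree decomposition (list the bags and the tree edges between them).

Every bag has size at most 4, so the width is 4 − 1 = 3 and tw(G) ≤ 3. Conversely, {0, 1, 4, 7} is a clique of size 4, and the vertices of any clique must share a bag in every tree decomposition; so some bag has ≥ 4 vertices and tw(G) ≥ 3. The upper and lower bounds meet at 3, so that is the treewidth.

Treewidth 3.
Bags: B1 = {1, 4, 5, 7}  B2 = {1, 2, 4, 5}  B3 = {1, 2, 3, 5}  B4 = {0, 1, 4, 7}  B5 = {1, 5, 6, 7}  B6 = {1, 4, 5, 8}
Tree: B1–B2, B2–B3, B1–B4, B1–B5, B1–B6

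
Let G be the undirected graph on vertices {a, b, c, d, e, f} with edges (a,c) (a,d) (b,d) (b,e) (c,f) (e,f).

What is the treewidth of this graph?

2

A width-2 tree decomposition is:
Bags: B1 = {b, d, e}  B2 = {d, e, f}  B3 = {c, d, f}  B4 = {a, c, d}
Tree: B1–B2, B2–B3, B3–B4
Every bag has size at most 3, so the width is 3 − 1 = 2 and tw(G) ≤ 2. Since d–b–e–f–c–a–d is a cycle in G, G is not acyclic. Forests are exactly the graphs of treewidth ≤ 1, so tw(G) ≥ 2. Hence tw(G) = 2 exactly.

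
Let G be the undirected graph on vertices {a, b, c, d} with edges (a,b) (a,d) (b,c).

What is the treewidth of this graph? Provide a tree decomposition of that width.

Every bag has size at most 2, so the width is 2 − 1 = 1 and tw(G) ≤ 1. Since G has at least one edge (e.g. b–a), it is not an edgeless graph, so tw(G) ≥ 1. Hence tw(G) = 1 exactly.

Treewidth 1.
One such decomposition:
Bags: B1 = {a, b}  B2 = {a, d}  B3 = {b, c}
Tree: B1–B2, B1–B3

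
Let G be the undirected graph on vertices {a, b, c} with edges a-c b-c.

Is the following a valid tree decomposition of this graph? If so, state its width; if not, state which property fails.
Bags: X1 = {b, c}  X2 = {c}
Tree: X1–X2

No — vertex a appears in no bag.

A tree decomposition must satisfy three properties: every vertex lies in some bag; for every edge, both endpoints lie together in some bag; and for every vertex, the bags containing it form a connected subtree. Here vertex a appears in no bag, so the decomposition is invalid.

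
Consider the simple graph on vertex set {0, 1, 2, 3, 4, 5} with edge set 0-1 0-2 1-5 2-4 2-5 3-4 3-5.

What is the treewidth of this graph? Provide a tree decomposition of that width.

Treewidth 2.
One optimal decomposition is:
Bags: B1 = {0, 1, 5}  B2 = {0, 2, 5}  B3 = {2, 3, 5}  B4 = {2, 3, 4}
Tree: B1–B2, B2–B3, B3–B4

The largest bag has 3 vertices, giving width 2; this decomposition certifies tw(G) ≤ 2. For the lower bound, G contains the cycle 1–0–2–5–1, so G is not a forest; only forests have treewidth ≤ 1, hence tw(G) ≥ 2. The upper and lower bounds meet at 2, so that is the treewidth.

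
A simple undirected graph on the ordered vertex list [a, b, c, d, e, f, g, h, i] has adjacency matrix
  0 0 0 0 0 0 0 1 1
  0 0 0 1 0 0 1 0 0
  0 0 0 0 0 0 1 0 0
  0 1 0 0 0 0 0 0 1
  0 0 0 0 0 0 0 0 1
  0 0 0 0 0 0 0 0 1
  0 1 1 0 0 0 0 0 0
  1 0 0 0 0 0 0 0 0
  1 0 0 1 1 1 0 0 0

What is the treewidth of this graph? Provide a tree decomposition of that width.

Treewidth 1.
One optimal decomposition is:
Bags: B1 = {d, i}  B2 = {a, i}  B3 = {a, h}  B4 = {f, i}  B5 = {b, d}  B6 = {b, g}  B7 = {c, g}  B8 = {e, i}
Tree: B1–B2, B2–B3, B1–B4, B1–B5, B5–B6, B6–B7, B2–B8

Each bag holds 2 vertices, so the decomposition has width 1, which upper-bounds the treewidth. Since G has at least one edge (e.g. d–i), it is not an edgeless graph, so tw(G) ≥ 1. Combining the bounds, tw(G) = 1.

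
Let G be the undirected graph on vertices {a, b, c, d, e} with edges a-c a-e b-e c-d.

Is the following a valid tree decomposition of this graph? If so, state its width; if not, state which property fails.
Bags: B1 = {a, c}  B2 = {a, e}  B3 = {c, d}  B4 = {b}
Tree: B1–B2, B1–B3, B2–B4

No — edge (e,b) lies in no bag.

A tree decomposition must satisfy three properties: every vertex lies in some bag; for every edge, both endpoints lie together in some bag; and for every vertex, the bags containing it form a connected subtree. Here edge (e,b) lies in no bag, so the decomposition is invalid.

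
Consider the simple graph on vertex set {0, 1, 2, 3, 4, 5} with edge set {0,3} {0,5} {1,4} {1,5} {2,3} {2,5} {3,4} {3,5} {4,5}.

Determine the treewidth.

2

A width-2 tree decomposition is:
Bags: B1 = {2, 3, 5}  B2 = {3, 4, 5}  B3 = {0, 3, 5}  B4 = {1, 4, 5}
Tree: B1–B2, B1–B3, B2–B4
Every bag has size at most 3, so the width is 3 − 1 = 2 and tw(G) ≤ 2. On the other hand G contains the 3-clique {1, 4, 5}. A clique must lie in a single bag of any decomposition, so no decomposition can have width below 2. Therefore the treewidth is 2.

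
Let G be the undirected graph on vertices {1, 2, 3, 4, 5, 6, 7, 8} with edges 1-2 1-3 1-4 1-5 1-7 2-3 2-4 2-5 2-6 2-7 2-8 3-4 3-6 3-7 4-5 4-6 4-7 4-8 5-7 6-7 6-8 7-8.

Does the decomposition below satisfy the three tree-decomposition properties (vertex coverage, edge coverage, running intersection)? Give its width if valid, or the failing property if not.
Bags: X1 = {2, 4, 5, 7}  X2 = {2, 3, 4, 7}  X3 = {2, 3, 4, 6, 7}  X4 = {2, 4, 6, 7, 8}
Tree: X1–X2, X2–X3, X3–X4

A tree decomposition must satisfy three properties: every vertex lies in some bag; for every edge, both endpoints lie together in some bag; and for every vertex, the bags containing it form a connected subtree. Here vertex 1 appears in no bag, so the decomposition is invalid.

No — vertex 1 appears in no bag.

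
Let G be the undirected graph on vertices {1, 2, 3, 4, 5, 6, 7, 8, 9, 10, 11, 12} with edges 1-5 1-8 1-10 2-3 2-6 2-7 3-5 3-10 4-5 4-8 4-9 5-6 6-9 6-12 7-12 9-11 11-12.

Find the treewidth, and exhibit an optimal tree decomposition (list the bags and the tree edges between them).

Each bag holds 4 vertices, so the decomposition has width 3, which upper-bounds the treewidth. For the lower bound: the 4 vertex sets {7,11,12}, {2}, {6}, {3,4,5,9} are disjoint, each induces a connected subgraph, and every pair is joined by at least one edge of G. Contracting each set to a single vertex therefore yields K_{4} as a minor, and since treewidth is minor-monotone, tw(G) ≥ tw(K_{4}) = 3. Combining the bounds, tw(G) = 3.

Treewidth 3.
Bags: B1 = {2, 7, 11, 12}  B2 = {2, 6, 11, 12}  B3 = {2, 6, 9, 11}  B4 = {2, 3, 6, 9}  B5 = {3, 5, 6, 9}  B6 = {3, 4, 5, 9}  B7 = {3, 4, 5, 10}  B8 = {1, 4, 5, 10}  B9 = {1, 4, 8, 10}
Tree: B1–B2, B2–B3, B3–B4, B4–B5, B5–B6, B6–B7, B7–B8, B8–B9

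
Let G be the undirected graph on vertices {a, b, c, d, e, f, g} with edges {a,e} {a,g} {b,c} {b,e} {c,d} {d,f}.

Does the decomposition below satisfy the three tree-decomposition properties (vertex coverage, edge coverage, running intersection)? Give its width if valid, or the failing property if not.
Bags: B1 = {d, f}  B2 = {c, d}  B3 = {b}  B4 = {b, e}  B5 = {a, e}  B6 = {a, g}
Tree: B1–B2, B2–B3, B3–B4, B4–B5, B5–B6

No — edge (c,b) lies in no bag.

A tree decomposition must satisfy three properties: every vertex lies in some bag; for every edge, both endpoints lie together in some bag; and for every vertex, the bags containing it form a connected subtree. Here edge (c,b) lies in no bag, so the decomposition is invalid.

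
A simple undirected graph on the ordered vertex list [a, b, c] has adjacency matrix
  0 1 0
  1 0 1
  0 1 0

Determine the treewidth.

1

A width-1 tree decomposition is:
Bags: B1 = {b, c}  B2 = {a, b}
Tree: B1–B2
The largest bag has 2 vertices, giving width 1; this decomposition certifies tw(G) ≤ 1. G has an edge, so its treewidth is at least 1. Combining the bounds, tw(G) = 1.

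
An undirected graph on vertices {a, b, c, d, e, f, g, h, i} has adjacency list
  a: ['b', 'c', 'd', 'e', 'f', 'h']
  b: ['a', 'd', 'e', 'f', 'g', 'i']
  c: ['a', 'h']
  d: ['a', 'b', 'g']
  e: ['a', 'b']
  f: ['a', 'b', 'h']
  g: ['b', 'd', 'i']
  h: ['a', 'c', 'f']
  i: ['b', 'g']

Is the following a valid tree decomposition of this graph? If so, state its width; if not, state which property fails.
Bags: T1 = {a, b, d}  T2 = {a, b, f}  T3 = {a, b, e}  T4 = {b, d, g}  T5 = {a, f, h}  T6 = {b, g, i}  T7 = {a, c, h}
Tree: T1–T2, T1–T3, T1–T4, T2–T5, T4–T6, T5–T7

Vertex coverage: the bags together contain {a, b, c, d, e, f, g, h, i}, the full vertex set. Edge coverage: each edge of G has both endpoints in at least one bag. Running intersection: for every vertex, the bags containing it form a connected subtree. All three properties hold, so this is a valid tree decomposition of width max|bag| − 1 = 2, and hence tw(G) ≤ 2.

Yes; width 2.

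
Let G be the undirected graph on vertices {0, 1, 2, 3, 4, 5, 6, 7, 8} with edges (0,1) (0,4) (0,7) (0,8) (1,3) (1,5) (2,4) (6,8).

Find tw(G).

A width-1 tree decomposition is:
Bags: B1 = {2, 4}  B2 = {0, 4}  B3 = {0, 1}  B4 = {0, 8}  B5 = {1, 5}  B6 = {6, 8}  B7 = {0, 7}  B8 = {1, 3}
Tree: B1–B2, B2–B3, B2–B4, B3–B5, B4–B6, B4–B7, B3–B8
Each bag holds 2 vertices, so the decomposition has width 1, which upper-bounds the treewidth. Any graph with an edge has treewidth ≥ 1, and G has the edge 2–4. Therefore the treewidth is 1.

1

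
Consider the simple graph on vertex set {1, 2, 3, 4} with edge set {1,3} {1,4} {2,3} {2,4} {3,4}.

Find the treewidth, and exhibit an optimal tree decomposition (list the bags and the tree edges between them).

Treewidth 2.
One such decomposition:
Bags: B1 = {1, 3, 4}  B2 = {2, 3, 4}
Tree: B1–B2

Each bag holds 3 vertices, so the decomposition has width 2, which upper-bounds the treewidth. On the other hand G contains the 3-clique {1, 3, 4}. A clique must lie in a single bag of any decomposition, so no decomposition can have width below 2. Combining the bounds, tw(G) = 2.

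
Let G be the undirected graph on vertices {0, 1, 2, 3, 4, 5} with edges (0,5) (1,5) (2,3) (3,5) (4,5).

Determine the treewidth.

A width-1 tree decomposition is:
Bags: B1 = {1, 5}  B2 = {0, 5}  B3 = {3, 5}  B4 = {2, 3}  B5 = {4, 5}
Tree: B1–B2, B1–B3, B3–B4, B3–B5
The largest bag has 2 vertices, giving width 1; this decomposition certifies tw(G) ≤ 1. Any graph with an edge has treewidth ≥ 1, and G has the edge 5–1. Combining the bounds, tw(G) = 1.

1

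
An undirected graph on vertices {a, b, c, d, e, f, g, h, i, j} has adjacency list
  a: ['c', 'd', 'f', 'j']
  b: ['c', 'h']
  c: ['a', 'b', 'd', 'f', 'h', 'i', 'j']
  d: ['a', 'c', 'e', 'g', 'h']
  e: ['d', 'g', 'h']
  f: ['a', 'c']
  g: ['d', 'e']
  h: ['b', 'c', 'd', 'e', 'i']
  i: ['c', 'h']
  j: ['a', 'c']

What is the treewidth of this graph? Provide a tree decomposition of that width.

Treewidth 2.
One such decomposition:
Bags: B1 = {b, c, h}  B2 = {c, d, h}  B3 = {c, h, i}  B4 = {a, c, d}  B5 = {d, e, h}  B6 = {a, c, f}  B7 = {a, c, j}  B8 = {d, e, g}
Tree: B1–B2, B1–B3, B2–B4, B2–B5, B4–B6, B4–B7, B5–B8

Every bag has size at most 3, so the width is 3 − 1 = 2 and tw(G) ≤ 2. On the other hand G contains the 3-clique {d, e, g}. A clique must lie in a single bag of any decomposition, so no decomposition can have width below 2. Combining the bounds, tw(G) = 2.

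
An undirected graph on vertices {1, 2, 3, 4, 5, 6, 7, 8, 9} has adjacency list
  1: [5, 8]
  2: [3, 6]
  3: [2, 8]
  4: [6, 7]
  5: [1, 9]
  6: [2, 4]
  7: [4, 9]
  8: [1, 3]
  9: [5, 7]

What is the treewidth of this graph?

A width-2 tree decomposition is:
Bags: B1 = {2, 3, 8}  B2 = {1, 2, 8}  B3 = {1, 2, 5}  B4 = {2, 5, 9}  B5 = {2, 7, 9}  B6 = {2, 4, 7}  B7 = {2, 4, 6}
Tree: B1–B2, B2–B3, B3–B4, B4–B5, B5–B6, B6–B7
Every bag has size at most 3, so the width is 3 − 1 = 2 and tw(G) ≤ 2. Since 2–3–8–1–5–9–7–4–6–2 is a cycle in G, G is not acyclic. Forests are exactly the graphs of treewidth ≤ 1, so tw(G) ≥ 2. Combining the bounds, tw(G) = 2.

2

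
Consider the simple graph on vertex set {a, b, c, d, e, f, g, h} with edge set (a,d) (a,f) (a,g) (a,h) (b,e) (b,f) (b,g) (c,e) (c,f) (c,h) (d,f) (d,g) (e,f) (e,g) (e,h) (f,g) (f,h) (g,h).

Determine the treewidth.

A width-3 tree decomposition is:
Bags: B1 = {a, f, g, h}  B2 = {e, f, g, h}  B3 = {c, e, f, h}  B4 = {a, d, f, g}  B5 = {b, e, f, g}
Tree: B1–B2, B2–B3, B1–B4, B2–B5
Every bag has size at most 4, so the width is 4 − 1 = 3 and tw(G) ≤ 3. For the lower bound, the 4 vertices {a, d, f, g} are pairwise adjacent, and any tree decomposition puts a clique entirely inside one bag — forcing width ≥ 3. Combining the bounds, tw(G) = 3.

3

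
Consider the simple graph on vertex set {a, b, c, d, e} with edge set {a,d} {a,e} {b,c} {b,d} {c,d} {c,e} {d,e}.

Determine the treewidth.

A width-2 tree decomposition is:
Bags: B1 = {c, d, e}  B2 = {b, c, d}  B3 = {a, d, e}
Tree: B1–B2, B1–B3
Each bag holds 3 vertices, so the decomposition has width 2, which upper-bounds the treewidth. For the lower bound, the 3 vertices {c, d, e} are pairwise adjacent, and any tree decomposition puts a clique entirely inside one bag — forcing width ≥ 2. Combining the bounds, tw(G) = 2.

2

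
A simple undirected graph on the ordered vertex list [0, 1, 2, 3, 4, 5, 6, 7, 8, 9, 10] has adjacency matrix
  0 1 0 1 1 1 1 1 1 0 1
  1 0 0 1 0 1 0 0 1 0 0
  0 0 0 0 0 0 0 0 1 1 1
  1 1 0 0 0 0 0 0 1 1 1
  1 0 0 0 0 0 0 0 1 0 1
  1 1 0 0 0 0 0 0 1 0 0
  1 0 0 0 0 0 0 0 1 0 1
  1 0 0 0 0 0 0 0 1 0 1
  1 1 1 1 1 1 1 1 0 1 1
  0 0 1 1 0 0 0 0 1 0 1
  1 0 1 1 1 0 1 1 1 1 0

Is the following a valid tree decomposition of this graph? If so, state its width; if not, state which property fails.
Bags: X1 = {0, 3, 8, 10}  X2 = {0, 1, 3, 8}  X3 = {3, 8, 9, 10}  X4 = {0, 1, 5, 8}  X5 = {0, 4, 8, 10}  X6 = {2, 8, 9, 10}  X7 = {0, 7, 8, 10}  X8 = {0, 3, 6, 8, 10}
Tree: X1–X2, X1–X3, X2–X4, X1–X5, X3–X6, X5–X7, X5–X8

A tree decomposition must satisfy three properties: every vertex lies in some bag; for every edge, both endpoints lie together in some bag; and for every vertex, the bags containing it form a connected subtree. Here bags containing vertex 3 are not connected in the tree, so the decomposition is invalid.

No — bags containing vertex 3 are not connected in the tree.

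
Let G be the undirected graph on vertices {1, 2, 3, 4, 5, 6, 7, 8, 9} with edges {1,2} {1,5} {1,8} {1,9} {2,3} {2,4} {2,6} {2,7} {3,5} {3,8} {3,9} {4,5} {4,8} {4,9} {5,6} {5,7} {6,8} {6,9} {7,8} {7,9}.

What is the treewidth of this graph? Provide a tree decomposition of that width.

Treewidth 4.
Bags: B1 = {2, 5, 7, 8, 9}  B2 = {2, 4, 5, 8, 9}  B3 = {2, 3, 5, 8, 9}  B4 = {2, 5, 6, 8, 9}  B5 = {1, 2, 5, 8, 9}
Tree: B1–B2, B2–B3, B3–B4, B4–B5

Each bag holds 5 vertices, so the decomposition has width 4, which upper-bounds the treewidth. For the lower bound: the 5 vertex sets {2,7}, {4,9}, {3,8}, {5}, {6} are disjoint, each induces a connected subgraph, and every pair is joined by at least one edge of G. Contracting each set to a single vertex therefore yields K_{5} as a minor, and since treewidth is minor-monotone, tw(G) ≥ tw(K_{5}) = 4. Combining the bounds, tw(G) = 4.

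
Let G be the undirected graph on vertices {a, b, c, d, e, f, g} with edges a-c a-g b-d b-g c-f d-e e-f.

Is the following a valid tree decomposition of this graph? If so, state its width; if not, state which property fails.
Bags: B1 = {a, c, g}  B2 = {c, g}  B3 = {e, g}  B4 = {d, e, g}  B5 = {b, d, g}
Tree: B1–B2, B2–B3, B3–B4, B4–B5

A tree decomposition must satisfy three properties: every vertex lies in some bag; for every edge, both endpoints lie together in some bag; and for every vertex, the bags containing it form a connected subtree. Here vertex f appears in no bag, so the decomposition is invalid.

No — vertex f appears in no bag.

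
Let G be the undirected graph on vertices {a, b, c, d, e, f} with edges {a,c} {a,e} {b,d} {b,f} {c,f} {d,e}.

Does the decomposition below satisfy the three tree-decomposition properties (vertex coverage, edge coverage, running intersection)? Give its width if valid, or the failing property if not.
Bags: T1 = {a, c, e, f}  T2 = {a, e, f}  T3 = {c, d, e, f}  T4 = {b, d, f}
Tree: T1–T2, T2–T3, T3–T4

No — bags containing vertex c are not connected in the tree.

A tree decomposition must satisfy three properties: every vertex lies in some bag; for every edge, both endpoints lie together in some bag; and for every vertex, the bags containing it form a connected subtree. Here bags containing vertex c are not connected in the tree, so the decomposition is invalid.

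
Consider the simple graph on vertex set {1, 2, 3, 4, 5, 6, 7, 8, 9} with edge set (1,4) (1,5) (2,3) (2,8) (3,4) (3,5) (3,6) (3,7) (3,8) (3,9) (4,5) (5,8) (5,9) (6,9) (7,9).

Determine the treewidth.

2

A width-2 tree decomposition is:
Bags: B1 = {3, 4, 5}  B2 = {1, 4, 5}  B3 = {3, 5, 9}  B4 = {3, 5, 8}  B5 = {3, 6, 9}  B6 = {2, 3, 8}  B7 = {3, 7, 9}
Tree: B1–B2, B1–B3, B1–B4, B3–B5, B4–B6, B3–B7
The largest bag has 3 vertices, giving width 2; this decomposition certifies tw(G) ≤ 2. Conversely, {1, 4, 5} is a clique of size 3, and the vertices of any clique must share a bag in every tree decomposition; so some bag has ≥ 3 vertices and tw(G) ≥ 2. Combining the bounds, tw(G) = 2.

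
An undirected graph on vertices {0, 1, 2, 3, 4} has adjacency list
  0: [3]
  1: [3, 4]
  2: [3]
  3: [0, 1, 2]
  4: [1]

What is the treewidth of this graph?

1

A width-1 tree decomposition is:
Bags: B1 = {1, 3}  B2 = {2, 3}  B3 = {1, 4}  B4 = {0, 3}
Tree: B1–B2, B1–B3, B1–B4
The largest bag has 2 vertices, giving width 1; this decomposition certifies tw(G) ≤ 1. Any graph with an edge has treewidth ≥ 1, and G has the edge 1–3. The upper and lower bounds meet at 1, so that is the treewidth.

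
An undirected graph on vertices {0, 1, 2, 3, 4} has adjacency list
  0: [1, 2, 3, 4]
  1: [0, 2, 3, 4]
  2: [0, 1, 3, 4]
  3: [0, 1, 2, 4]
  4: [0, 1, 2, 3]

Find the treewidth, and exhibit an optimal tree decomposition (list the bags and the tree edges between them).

Treewidth 4.
One such decomposition:
Bags: B1 = {0, 1, 2, 3, 4}
Tree: (single bag)

With just one bag of size 5, the width is 5 − 1 = 4, so tw(G) ≤ 4. On the other hand G contains the 5-clique {0, 1, 2, 3, 4}. A clique must lie in a single bag of any decomposition, so no decomposition can have width below 4. Therefore the treewidth is 4.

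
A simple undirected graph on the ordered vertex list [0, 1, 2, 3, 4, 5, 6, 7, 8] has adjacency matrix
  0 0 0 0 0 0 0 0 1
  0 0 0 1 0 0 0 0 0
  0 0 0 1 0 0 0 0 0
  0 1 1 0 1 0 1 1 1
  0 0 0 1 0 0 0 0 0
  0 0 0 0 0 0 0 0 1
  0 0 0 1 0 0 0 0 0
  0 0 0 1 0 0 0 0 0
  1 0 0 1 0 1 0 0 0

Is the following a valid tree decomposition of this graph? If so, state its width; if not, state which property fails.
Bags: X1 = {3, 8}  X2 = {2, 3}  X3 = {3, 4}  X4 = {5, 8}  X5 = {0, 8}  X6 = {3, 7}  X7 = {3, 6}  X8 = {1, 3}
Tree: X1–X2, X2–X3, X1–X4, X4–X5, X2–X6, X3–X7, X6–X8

Every vertex of G appears in some bag (union = {0, 1, 2, 3, 4, 5, 6, 7, 8}); every edge is covered by a bag; and for each vertex v the set of bags containing v is connected in the bag tree. The decomposition is therefore valid. The largest bag has 2 vertices, so the width is 1.

Yes; width 1.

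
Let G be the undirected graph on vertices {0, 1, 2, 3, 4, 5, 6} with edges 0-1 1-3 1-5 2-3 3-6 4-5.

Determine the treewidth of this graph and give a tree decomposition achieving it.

Treewidth 1.
Bags: B1 = {0, 1}  B2 = {1, 5}  B3 = {1, 3}  B4 = {4, 5}  B5 = {2, 3}  B6 = {3, 6}
Tree: B1–B2, B2–B3, B2–B4, B3–B5, B3–B6

Every bag has size at most 2, so the width is 2 − 1 = 1 and tw(G) ≤ 1. Any graph with an edge has treewidth ≥ 1, and G has the edge 1–0. Hence tw(G) = 1 exactly.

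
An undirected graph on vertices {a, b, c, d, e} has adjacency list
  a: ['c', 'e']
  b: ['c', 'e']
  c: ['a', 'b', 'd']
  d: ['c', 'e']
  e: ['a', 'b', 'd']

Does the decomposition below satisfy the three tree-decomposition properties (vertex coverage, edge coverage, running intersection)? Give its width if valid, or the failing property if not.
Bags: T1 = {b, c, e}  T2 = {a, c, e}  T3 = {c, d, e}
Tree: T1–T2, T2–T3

Vertex coverage: the bags together contain {a, b, c, d, e}, the full vertex set. Edge coverage: each edge of G has both endpoints in at least one bag. Running intersection: for every vertex, the bags containing it form a connected subtree. All three properties hold, so this is a valid tree decomposition of width max|bag| − 1 = 2, and hence tw(G) ≤ 2.

Yes; width 2.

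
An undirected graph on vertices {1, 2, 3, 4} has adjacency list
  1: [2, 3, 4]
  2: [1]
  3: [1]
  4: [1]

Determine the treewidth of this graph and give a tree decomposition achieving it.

Every bag has size at most 2, so the width is 2 − 1 = 1 and tw(G) ≤ 1. Since G has at least one edge (e.g. 1–3), it is not an edgeless graph, so tw(G) ≥ 1. The upper and lower bounds meet at 1, so that is the treewidth.

Treewidth 1.
One optimal decomposition is:
Bags: B1 = {1, 3}  B2 = {1, 2}  B3 = {1, 4}
Tree: B1–B2, B1–B3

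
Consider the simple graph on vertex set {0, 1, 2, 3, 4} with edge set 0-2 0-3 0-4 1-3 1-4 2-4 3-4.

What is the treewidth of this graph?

2

A width-2 tree decomposition is:
Bags: B1 = {0, 3, 4}  B2 = {1, 3, 4}  B3 = {0, 2, 4}
Tree: B1–B2, B1–B3
Every bag has size at most 3, so the width is 3 − 1 = 2 and tw(G) ≤ 2. For the lower bound, the 3 vertices {0, 2, 4} are pairwise adjacent, and any tree decomposition puts a clique entirely inside one bag — forcing width ≥ 2. Therefore the treewidth is 2.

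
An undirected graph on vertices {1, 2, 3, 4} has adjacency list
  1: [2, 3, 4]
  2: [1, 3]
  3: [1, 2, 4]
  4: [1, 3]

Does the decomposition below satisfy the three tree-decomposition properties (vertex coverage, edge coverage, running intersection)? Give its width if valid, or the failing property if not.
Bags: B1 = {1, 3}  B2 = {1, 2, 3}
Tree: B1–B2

No — vertex 4 appears in no bag.

A tree decomposition must satisfy three properties: every vertex lies in some bag; for every edge, both endpoints lie together in some bag; and for every vertex, the bags containing it form a connected subtree. Here vertex 4 appears in no bag, so the decomposition is invalid.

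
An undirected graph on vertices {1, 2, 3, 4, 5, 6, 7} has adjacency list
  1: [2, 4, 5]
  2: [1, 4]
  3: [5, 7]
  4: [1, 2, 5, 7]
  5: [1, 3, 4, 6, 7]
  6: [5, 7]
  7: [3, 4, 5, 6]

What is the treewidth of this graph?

2

A width-2 tree decomposition is:
Bags: B1 = {1, 4, 5}  B2 = {1, 2, 4}  B3 = {4, 5, 7}  B4 = {3, 5, 7}  B5 = {5, 6, 7}
Tree: B1–B2, B1–B3, B3–B4, B4–B5
The largest bag has 3 vertices, giving width 2; this decomposition certifies tw(G) ≤ 2. Conversely, {1, 2, 4} is a clique of size 3, and the vertices of any clique must share a bag in every tree decomposition; so some bag has ≥ 3 vertices and tw(G) ≥ 2. Combining the bounds, tw(G) = 2.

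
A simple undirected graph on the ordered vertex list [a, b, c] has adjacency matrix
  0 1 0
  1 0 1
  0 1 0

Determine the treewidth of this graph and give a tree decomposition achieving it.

The largest bag has 2 vertices, giving width 1; this decomposition certifies tw(G) ≤ 1. Since G has at least one edge (e.g. b–a), it is not an edgeless graph, so tw(G) ≥ 1. The upper and lower bounds meet at 1, so that is the treewidth.

Treewidth 1.
One optimal decomposition is:
Bags: B1 = {a, b}  B2 = {b, c}
Tree: B1–B2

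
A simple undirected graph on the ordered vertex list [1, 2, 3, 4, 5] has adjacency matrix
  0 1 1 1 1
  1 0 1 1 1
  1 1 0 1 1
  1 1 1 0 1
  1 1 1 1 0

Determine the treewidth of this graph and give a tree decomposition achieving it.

Treewidth 4.
One such decomposition:
Bags: B1 = {1, 2, 3, 4, 5}
Tree: (single bag)

With just one bag of size 5, the width is 5 − 1 = 4, so tw(G) ≤ 4. On the other hand G contains the 5-clique {1, 2, 3, 4, 5}. A clique must lie in a single bag of any decomposition, so no decomposition can have width below 4. Combining the bounds, tw(G) = 4.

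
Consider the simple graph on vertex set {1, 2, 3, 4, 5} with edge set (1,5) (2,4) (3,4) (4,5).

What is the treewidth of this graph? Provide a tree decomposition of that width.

Each bag holds 2 vertices, so the decomposition has width 1, which upper-bounds the treewidth. G has an edge, so its treewidth is at least 1. Hence tw(G) = 1 exactly.

Treewidth 1.
One optimal decomposition is:
Bags: B1 = {1, 5}  B2 = {4, 5}  B3 = {3, 4}  B4 = {2, 4}
Tree: B1–B2, B2–B3, B2–B4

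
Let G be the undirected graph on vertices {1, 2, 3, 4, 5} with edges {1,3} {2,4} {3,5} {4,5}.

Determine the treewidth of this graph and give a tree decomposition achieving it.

Every bag has size at most 2, so the width is 2 − 1 = 1 and tw(G) ≤ 1. Since G has at least one edge (e.g. 2–4), it is not an edgeless graph, so tw(G) ≥ 1. Combining the bounds, tw(G) = 1.

Treewidth 1.
One such decomposition:
Bags: B1 = {2, 4}  B2 = {4, 5}  B3 = {3, 5}  B4 = {1, 3}
Tree: B1–B2, B2–B3, B3–B4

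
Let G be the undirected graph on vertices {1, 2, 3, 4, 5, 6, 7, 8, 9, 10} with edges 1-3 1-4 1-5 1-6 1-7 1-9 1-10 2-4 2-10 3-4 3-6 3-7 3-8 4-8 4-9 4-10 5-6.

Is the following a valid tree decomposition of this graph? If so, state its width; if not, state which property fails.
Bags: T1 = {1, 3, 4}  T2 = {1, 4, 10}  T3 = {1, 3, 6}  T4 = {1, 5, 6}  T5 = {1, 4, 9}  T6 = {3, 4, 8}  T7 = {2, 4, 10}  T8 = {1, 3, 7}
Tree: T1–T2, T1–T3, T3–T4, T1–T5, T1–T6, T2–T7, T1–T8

Vertex coverage: the bags together contain {1, 2, 3, 4, 5, 6, 7, 8, 9, 10}, the full vertex set. Edge coverage: each edge of G has both endpoints in at least one bag. Running intersection: for every vertex, the bags containing it form a connected subtree. All three properties hold, so this is a valid tree decomposition of width max|bag| − 1 = 2, and hence tw(G) ≤ 2.

Yes; width 2.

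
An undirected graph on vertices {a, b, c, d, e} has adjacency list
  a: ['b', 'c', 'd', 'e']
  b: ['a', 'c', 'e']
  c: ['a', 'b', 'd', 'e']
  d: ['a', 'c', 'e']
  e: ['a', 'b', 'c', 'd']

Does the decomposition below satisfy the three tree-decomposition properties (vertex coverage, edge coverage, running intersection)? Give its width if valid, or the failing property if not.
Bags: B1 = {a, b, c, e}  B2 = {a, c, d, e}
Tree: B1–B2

Vertex coverage: the bags together contain {a, b, c, d, e}, the full vertex set. Edge coverage: each edge of G has both endpoints in at least one bag. Running intersection: for every vertex, the bags containing it form a connected subtree. All three properties hold, so this is a valid tree decomposition of width max|bag| − 1 = 3, and hence tw(G) ≤ 3.

Yes; width 3.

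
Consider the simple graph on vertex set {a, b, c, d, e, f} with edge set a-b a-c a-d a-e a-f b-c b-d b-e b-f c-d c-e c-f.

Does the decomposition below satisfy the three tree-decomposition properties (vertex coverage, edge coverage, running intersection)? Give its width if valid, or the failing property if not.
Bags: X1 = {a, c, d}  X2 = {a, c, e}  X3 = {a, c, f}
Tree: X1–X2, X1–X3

A tree decomposition must satisfy three properties: every vertex lies in some bag; for every edge, both endpoints lie together in some bag; and for every vertex, the bags containing it form a connected subtree. Here vertex b appears in no bag, so the decomposition is invalid.

No — vertex b appears in no bag.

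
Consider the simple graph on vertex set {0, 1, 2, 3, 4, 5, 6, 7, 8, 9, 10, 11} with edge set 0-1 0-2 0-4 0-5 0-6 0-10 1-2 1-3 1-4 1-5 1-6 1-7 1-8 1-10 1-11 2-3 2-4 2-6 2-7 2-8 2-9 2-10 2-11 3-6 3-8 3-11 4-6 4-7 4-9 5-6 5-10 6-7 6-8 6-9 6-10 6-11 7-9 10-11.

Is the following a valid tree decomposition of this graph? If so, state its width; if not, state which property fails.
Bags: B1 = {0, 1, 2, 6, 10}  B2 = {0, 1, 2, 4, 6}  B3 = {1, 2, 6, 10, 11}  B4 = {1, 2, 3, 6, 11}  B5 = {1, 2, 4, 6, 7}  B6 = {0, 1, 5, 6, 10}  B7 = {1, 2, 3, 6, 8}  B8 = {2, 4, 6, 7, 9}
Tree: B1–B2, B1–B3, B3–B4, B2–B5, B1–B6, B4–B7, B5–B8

Yes; width 4.

Checking the three conditions: (i) the bags cover all of {0, 1, 2, 3, 4, 5, 6, 7, 8, 9, 10, 11}; (ii) for each edge, some bag contains both endpoints; (iii) the bags containing any fixed vertex form a subtree. All hold, so the decomposition is valid with width 5 − 1 = 4.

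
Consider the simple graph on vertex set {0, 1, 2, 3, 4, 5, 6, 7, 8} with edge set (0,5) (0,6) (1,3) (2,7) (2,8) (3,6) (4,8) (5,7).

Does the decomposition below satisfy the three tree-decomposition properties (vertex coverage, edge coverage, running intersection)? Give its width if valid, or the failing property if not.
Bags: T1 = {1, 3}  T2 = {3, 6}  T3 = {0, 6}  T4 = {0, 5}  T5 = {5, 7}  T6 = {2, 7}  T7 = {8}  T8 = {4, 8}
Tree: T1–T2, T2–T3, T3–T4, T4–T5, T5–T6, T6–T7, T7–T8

A tree decomposition must satisfy three properties: every vertex lies in some bag; for every edge, both endpoints lie together in some bag; and for every vertex, the bags containing it form a connected subtree. Here edge (2,8) lies in no bag, so the decomposition is invalid.

No — edge (2,8) lies in no bag.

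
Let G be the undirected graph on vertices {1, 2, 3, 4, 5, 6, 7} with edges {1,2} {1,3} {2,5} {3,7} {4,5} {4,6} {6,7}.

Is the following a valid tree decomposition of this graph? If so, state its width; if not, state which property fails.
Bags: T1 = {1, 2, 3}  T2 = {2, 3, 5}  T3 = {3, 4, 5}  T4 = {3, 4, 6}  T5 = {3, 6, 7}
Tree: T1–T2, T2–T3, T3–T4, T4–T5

Vertex coverage: the bags together contain {1, 2, 3, 4, 5, 6, 7}, the full vertex set. Edge coverage: each edge of G has both endpoints in at least one bag. Running intersection: for every vertex, the bags containing it form a connected subtree. All three properties hold, so this is a valid tree decomposition of width max|bag| − 1 = 2, and hence tw(G) ≤ 2.

Yes; width 2.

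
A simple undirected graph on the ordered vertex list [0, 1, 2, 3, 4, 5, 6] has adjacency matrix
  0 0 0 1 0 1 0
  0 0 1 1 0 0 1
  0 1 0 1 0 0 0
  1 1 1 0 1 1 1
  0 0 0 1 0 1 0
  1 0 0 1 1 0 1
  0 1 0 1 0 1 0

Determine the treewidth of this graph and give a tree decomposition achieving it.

Treewidth 2.
One such decomposition:
Bags: B1 = {3, 5, 6}  B2 = {3, 4, 5}  B3 = {1, 3, 6}  B4 = {1, 2, 3}  B5 = {0, 3, 5}
Tree: B1–B2, B1–B3, B3–B4, B2–B5

Every bag has size at most 3, so the width is 3 − 1 = 2 and tw(G) ≤ 2. On the other hand G contains the 3-clique {1, 2, 3}. A clique must lie in a single bag of any decomposition, so no decomposition can have width below 2. Hence tw(G) = 2 exactly.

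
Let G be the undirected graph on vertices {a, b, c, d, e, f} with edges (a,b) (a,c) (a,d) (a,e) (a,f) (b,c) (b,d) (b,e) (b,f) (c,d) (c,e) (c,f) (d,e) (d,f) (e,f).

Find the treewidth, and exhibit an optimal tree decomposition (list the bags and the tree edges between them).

With just one bag of size 6, the width is 6 − 1 = 5, so tw(G) ≤ 5. For the lower bound, the 6 vertices {a, b, c, d, e, f} are pairwise adjacent, and any tree decomposition puts a clique entirely inside one bag — forcing width ≥ 5. The upper and lower bounds meet at 5, so that is the treewidth.

Treewidth 5.
One optimal decomposition is:
Bags: B1 = {a, b, c, d, e, f}
Tree: (single bag)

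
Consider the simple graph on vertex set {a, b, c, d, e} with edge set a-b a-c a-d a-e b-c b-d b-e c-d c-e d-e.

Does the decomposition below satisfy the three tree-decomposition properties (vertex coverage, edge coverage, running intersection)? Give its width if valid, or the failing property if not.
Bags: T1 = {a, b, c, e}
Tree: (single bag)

A tree decomposition must satisfy three properties: every vertex lies in some bag; for every edge, both endpoints lie together in some bag; and for every vertex, the bags containing it form a connected subtree. Here vertex d appears in no bag, so the decomposition is invalid.

No — vertex d appears in no bag.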